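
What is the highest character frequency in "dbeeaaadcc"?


Input: dbeeaaadcc
Character counts:
  'a': 3
  'b': 1
  'c': 2
  'd': 2
  'e': 2
Maximum frequency: 3

3


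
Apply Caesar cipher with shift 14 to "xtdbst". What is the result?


Caesar cipher: shift "xtdbst" by 14
  'x' (pos 23) + 14 = pos 11 = 'l'
  't' (pos 19) + 14 = pos 7 = 'h'
  'd' (pos 3) + 14 = pos 17 = 'r'
  'b' (pos 1) + 14 = pos 15 = 'p'
  's' (pos 18) + 14 = pos 6 = 'g'
  't' (pos 19) + 14 = pos 7 = 'h'
Result: lhrpgh

lhrpgh


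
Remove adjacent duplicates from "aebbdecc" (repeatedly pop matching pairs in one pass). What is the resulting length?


Input: aebbdecc
Stack-based adjacent duplicate removal:
  Read 'a': push. Stack: a
  Read 'e': push. Stack: ae
  Read 'b': push. Stack: aeb
  Read 'b': matches stack top 'b' => pop. Stack: ae
  Read 'd': push. Stack: aed
  Read 'e': push. Stack: aede
  Read 'c': push. Stack: aedec
  Read 'c': matches stack top 'c' => pop. Stack: aede
Final stack: "aede" (length 4)

4


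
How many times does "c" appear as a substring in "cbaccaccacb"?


Searching for "c" in "cbaccaccacb"
Scanning each position:
  Position 0: "c" => MATCH
  Position 1: "b" => no
  Position 2: "a" => no
  Position 3: "c" => MATCH
  Position 4: "c" => MATCH
  Position 5: "a" => no
  Position 6: "c" => MATCH
  Position 7: "c" => MATCH
  Position 8: "a" => no
  Position 9: "c" => MATCH
  Position 10: "b" => no
Total occurrences: 6

6


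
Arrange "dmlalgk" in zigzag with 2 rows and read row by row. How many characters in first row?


Zigzag "dmlalgk" into 2 rows:
Placing characters:
  'd' => row 0
  'm' => row 1
  'l' => row 0
  'a' => row 1
  'l' => row 0
  'g' => row 1
  'k' => row 0
Rows:
  Row 0: "dllk"
  Row 1: "mag"
First row length: 4

4


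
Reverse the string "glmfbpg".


Input: glmfbpg
Reading characters right to left:
  Position 6: 'g'
  Position 5: 'p'
  Position 4: 'b'
  Position 3: 'f'
  Position 2: 'm'
  Position 1: 'l'
  Position 0: 'g'
Reversed: gpbfmlg

gpbfmlg


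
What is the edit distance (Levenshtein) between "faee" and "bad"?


Computing edit distance: "faee" -> "bad"
DP table:
           b    a    d
      0    1    2    3
  f   1    1    2    3
  a   2    2    1    2
  e   3    3    2    2
  e   4    4    3    3
Edit distance = dp[4][3] = 3

3


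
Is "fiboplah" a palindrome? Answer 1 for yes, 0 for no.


Input: fiboplah
Reversed: halpobif
  Compare pos 0 ('f') with pos 7 ('h'): MISMATCH
  Compare pos 1 ('i') with pos 6 ('a'): MISMATCH
  Compare pos 2 ('b') with pos 5 ('l'): MISMATCH
  Compare pos 3 ('o') with pos 4 ('p'): MISMATCH
Result: not a palindrome

0


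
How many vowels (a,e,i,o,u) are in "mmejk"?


Input: mmejk
Checking each character:
  'm' at position 0: consonant
  'm' at position 1: consonant
  'e' at position 2: vowel (running total: 1)
  'j' at position 3: consonant
  'k' at position 4: consonant
Total vowels: 1

1


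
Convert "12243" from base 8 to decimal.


Input: "12243" in base 8
Positional expansion:
  Digit '1' (value 1) x 8^4 = 4096
  Digit '2' (value 2) x 8^3 = 1024
  Digit '2' (value 2) x 8^2 = 128
  Digit '4' (value 4) x 8^1 = 32
  Digit '3' (value 3) x 8^0 = 3
Sum = 5283

5283


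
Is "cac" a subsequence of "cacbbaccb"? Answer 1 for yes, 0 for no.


Check if "cac" is a subsequence of "cacbbaccb"
Greedy scan:
  Position 0 ('c'): matches sub[0] = 'c'
  Position 1 ('a'): matches sub[1] = 'a'
  Position 2 ('c'): matches sub[2] = 'c'
  Position 3 ('b'): no match needed
  Position 4 ('b'): no match needed
  Position 5 ('a'): no match needed
  Position 6 ('c'): no match needed
  Position 7 ('c'): no match needed
  Position 8 ('b'): no match needed
All 3 characters matched => is a subsequence

1


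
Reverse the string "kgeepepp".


Input: kgeepepp
Reading characters right to left:
  Position 7: 'p'
  Position 6: 'p'
  Position 5: 'e'
  Position 4: 'p'
  Position 3: 'e'
  Position 2: 'e'
  Position 1: 'g'
  Position 0: 'k'
Reversed: ppepeegk

ppepeegk


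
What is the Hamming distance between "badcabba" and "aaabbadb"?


Comparing "badcabba" and "aaabbadb" position by position:
  Position 0: 'b' vs 'a' => differ
  Position 1: 'a' vs 'a' => same
  Position 2: 'd' vs 'a' => differ
  Position 3: 'c' vs 'b' => differ
  Position 4: 'a' vs 'b' => differ
  Position 5: 'b' vs 'a' => differ
  Position 6: 'b' vs 'd' => differ
  Position 7: 'a' vs 'b' => differ
Total differences (Hamming distance): 7

7


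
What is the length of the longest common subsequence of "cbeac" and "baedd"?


LCS of "cbeac" and "baedd"
DP table:
           b    a    e    d    d
      0    0    0    0    0    0
  c   0    0    0    0    0    0
  b   0    1    1    1    1    1
  e   0    1    1    2    2    2
  a   0    1    2    2    2    2
  c   0    1    2    2    2    2
LCS length = dp[5][5] = 2

2


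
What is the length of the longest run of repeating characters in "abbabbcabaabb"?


Input: "abbabbcabaabb"
Scanning for longest run:
  Position 1 ('b'): new char, reset run to 1
  Position 2 ('b'): continues run of 'b', length=2
  Position 3 ('a'): new char, reset run to 1
  Position 4 ('b'): new char, reset run to 1
  Position 5 ('b'): continues run of 'b', length=2
  Position 6 ('c'): new char, reset run to 1
  Position 7 ('a'): new char, reset run to 1
  Position 8 ('b'): new char, reset run to 1
  Position 9 ('a'): new char, reset run to 1
  Position 10 ('a'): continues run of 'a', length=2
  Position 11 ('b'): new char, reset run to 1
  Position 12 ('b'): continues run of 'b', length=2
Longest run: 'b' with length 2

2


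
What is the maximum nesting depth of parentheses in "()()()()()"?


Input: "()()()()()"
Tracking depth:
  Position 0 '(': depth becomes 1
  Position 1 ')': depth becomes 0
  Position 2 '(': depth becomes 1
  Position 3 ')': depth becomes 0
  Position 4 '(': depth becomes 1
  Position 5 ')': depth becomes 0
  Position 6 '(': depth becomes 1
  Position 7 ')': depth becomes 0
  Position 8 '(': depth becomes 1
  Position 9 ')': depth becomes 0
Maximum depth reached: 1

1


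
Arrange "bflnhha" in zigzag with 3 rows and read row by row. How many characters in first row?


Zigzag "bflnhha" into 3 rows:
Placing characters:
  'b' => row 0
  'f' => row 1
  'l' => row 2
  'n' => row 1
  'h' => row 0
  'h' => row 1
  'a' => row 2
Rows:
  Row 0: "bh"
  Row 1: "fnh"
  Row 2: "la"
First row length: 2

2


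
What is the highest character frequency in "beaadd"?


Input: beaadd
Character counts:
  'a': 2
  'b': 1
  'd': 2
  'e': 1
Maximum frequency: 2

2


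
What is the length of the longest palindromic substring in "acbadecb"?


Input: "acbadecb"
Checking substrings for palindromes:
  No multi-char palindromic substrings found
Longest palindromic substring: "a" with length 1

1


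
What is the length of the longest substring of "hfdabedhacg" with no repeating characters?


Input: "hfdabedhacg"
Sliding window (track last position of each char):
  Position 0 ('h'): window [0,0] length 1 -- new best
  Position 1 ('f'): window [0,1] length 2 -- new best
  Position 2 ('d'): window [0,2] length 3 -- new best
  Position 3 ('a'): window [0,3] length 4 -- new best
  Position 4 ('b'): window [0,4] length 5 -- new best
  Position 5 ('e'): window [0,5] length 6 -- new best
  Position 6 ('d'): repeat (last at 2), move window start to 3
  Position 6 ('d'): window [3,6] length 4
  Position 7 ('h'): window [3,7] length 5
  Position 8 ('a'): repeat (last at 3), move window start to 4
  Position 8 ('a'): window [4,8] length 5
  Position 9 ('c'): window [4,9] length 6
  Position 10 ('g'): window [4,10] length 7 -- new best
Longest substring with no repeats: "bedhacg" with length 7

7


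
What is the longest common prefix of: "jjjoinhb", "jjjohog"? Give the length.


Words: jjjoinhb, jjjohog
  Position 0: all 'j' => match
  Position 1: all 'j' => match
  Position 2: all 'j' => match
  Position 3: all 'o' => match
  Position 4: ('i', 'h') => mismatch, stop
LCP = "jjjo" (length 4)

4


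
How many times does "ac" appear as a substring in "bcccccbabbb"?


Searching for "ac" in "bcccccbabbb"
Scanning each position:
  Position 0: "bc" => no
  Position 1: "cc" => no
  Position 2: "cc" => no
  Position 3: "cc" => no
  Position 4: "cc" => no
  Position 5: "cb" => no
  Position 6: "ba" => no
  Position 7: "ab" => no
  Position 8: "bb" => no
  Position 9: "bb" => no
Total occurrences: 0

0


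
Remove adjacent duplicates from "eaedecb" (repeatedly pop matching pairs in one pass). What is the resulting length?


Input: eaedecb
Stack-based adjacent duplicate removal:
  Read 'e': push. Stack: e
  Read 'a': push. Stack: ea
  Read 'e': push. Stack: eae
  Read 'd': push. Stack: eaed
  Read 'e': push. Stack: eaede
  Read 'c': push. Stack: eaedec
  Read 'b': push. Stack: eaedecb
Final stack: "eaedecb" (length 7)

7


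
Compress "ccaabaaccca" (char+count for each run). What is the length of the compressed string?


Input: ccaabaaccca
Runs:
  'c' x 2 => "c2"
  'a' x 2 => "a2"
  'b' x 1 => "b1"
  'a' x 2 => "a2"
  'c' x 3 => "c3"
  'a' x 1 => "a1"
Compressed: "c2a2b1a2c3a1"
Compressed length: 12

12


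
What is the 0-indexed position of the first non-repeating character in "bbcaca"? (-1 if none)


Input: bbcaca
Character frequencies:
  'a': 2
  'b': 2
  'c': 2
Scanning left to right for freq == 1:
  Position 0 ('b'): freq=2, skip
  Position 1 ('b'): freq=2, skip
  Position 2 ('c'): freq=2, skip
  Position 3 ('a'): freq=2, skip
  Position 4 ('c'): freq=2, skip
  Position 5 ('a'): freq=2, skip
  No unique character found => answer = -1

-1


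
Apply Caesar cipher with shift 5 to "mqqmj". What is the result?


Caesar cipher: shift "mqqmj" by 5
  'm' (pos 12) + 5 = pos 17 = 'r'
  'q' (pos 16) + 5 = pos 21 = 'v'
  'q' (pos 16) + 5 = pos 21 = 'v'
  'm' (pos 12) + 5 = pos 17 = 'r'
  'j' (pos 9) + 5 = pos 14 = 'o'
Result: rvvro

rvvro


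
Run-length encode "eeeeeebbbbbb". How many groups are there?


Input: eeeeeebbbbbb
Scanning for consecutive runs:
  Group 1: 'e' x 6 (positions 0-5)
  Group 2: 'b' x 6 (positions 6-11)
Total groups: 2

2


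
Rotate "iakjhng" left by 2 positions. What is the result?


Input: "iakjhng", rotate left by 2
First 2 characters: "ia"
Remaining characters: "kjhng"
Concatenate remaining + first: "kjhng" + "ia" = "kjhngia"

kjhngia


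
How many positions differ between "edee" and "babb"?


Comparing "edee" and "babb" position by position:
  Position 0: 'e' vs 'b' => DIFFER
  Position 1: 'd' vs 'a' => DIFFER
  Position 2: 'e' vs 'b' => DIFFER
  Position 3: 'e' vs 'b' => DIFFER
Positions that differ: 4

4


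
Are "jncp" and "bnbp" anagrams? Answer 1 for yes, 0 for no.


Strings: "jncp", "bnbp"
Sorted first:  cjnp
Sorted second: bbnp
Differ at position 0: 'c' vs 'b' => not anagrams

0


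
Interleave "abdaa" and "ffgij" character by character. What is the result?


Interleaving "abdaa" and "ffgij":
  Position 0: 'a' from first, 'f' from second => "af"
  Position 1: 'b' from first, 'f' from second => "bf"
  Position 2: 'd' from first, 'g' from second => "dg"
  Position 3: 'a' from first, 'i' from second => "ai"
  Position 4: 'a' from first, 'j' from second => "aj"
Result: afbfdgaiaj

afbfdgaiaj


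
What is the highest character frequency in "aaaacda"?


Input: aaaacda
Character counts:
  'a': 5
  'c': 1
  'd': 1
Maximum frequency: 5

5


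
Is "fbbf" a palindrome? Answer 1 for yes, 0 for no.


Input: fbbf
Reversed: fbbf
  Compare pos 0 ('f') with pos 3 ('f'): match
  Compare pos 1 ('b') with pos 2 ('b'): match
Result: palindrome

1


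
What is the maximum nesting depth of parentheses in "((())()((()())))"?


Input: "((())()((()())))"
Tracking depth:
  Position 0 '(': depth becomes 1
  Position 1 '(': depth becomes 2
  Position 2 '(': depth becomes 3
  Position 3 ')': depth becomes 2
  Position 4 ')': depth becomes 1
  Position 5 '(': depth becomes 2
  Position 6 ')': depth becomes 1
  Position 7 '(': depth becomes 2
  Position 8 '(': depth becomes 3
  Position 9 '(': depth becomes 4
  Position 10 ')': depth becomes 3
  Position 11 '(': depth becomes 4
  Position 12 ')': depth becomes 3
  Position 13 ')': depth becomes 2
  Position 14 ')': depth becomes 1
  Position 15 ')': depth becomes 0
Maximum depth reached: 4

4


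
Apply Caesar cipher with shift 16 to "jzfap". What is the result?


Caesar cipher: shift "jzfap" by 16
  'j' (pos 9) + 16 = pos 25 = 'z'
  'z' (pos 25) + 16 = pos 15 = 'p'
  'f' (pos 5) + 16 = pos 21 = 'v'
  'a' (pos 0) + 16 = pos 16 = 'q'
  'p' (pos 15) + 16 = pos 5 = 'f'
Result: zpvqf

zpvqf


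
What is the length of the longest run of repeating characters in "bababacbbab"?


Input: "bababacbbab"
Scanning for longest run:
  Position 1 ('a'): new char, reset run to 1
  Position 2 ('b'): new char, reset run to 1
  Position 3 ('a'): new char, reset run to 1
  Position 4 ('b'): new char, reset run to 1
  Position 5 ('a'): new char, reset run to 1
  Position 6 ('c'): new char, reset run to 1
  Position 7 ('b'): new char, reset run to 1
  Position 8 ('b'): continues run of 'b', length=2
  Position 9 ('a'): new char, reset run to 1
  Position 10 ('b'): new char, reset run to 1
Longest run: 'b' with length 2

2


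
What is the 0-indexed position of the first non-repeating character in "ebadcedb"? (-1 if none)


Input: ebadcedb
Character frequencies:
  'a': 1
  'b': 2
  'c': 1
  'd': 2
  'e': 2
Scanning left to right for freq == 1:
  Position 0 ('e'): freq=2, skip
  Position 1 ('b'): freq=2, skip
  Position 2 ('a'): unique! => answer = 2

2


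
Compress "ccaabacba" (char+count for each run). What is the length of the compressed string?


Input: ccaabacba
Runs:
  'c' x 2 => "c2"
  'a' x 2 => "a2"
  'b' x 1 => "b1"
  'a' x 1 => "a1"
  'c' x 1 => "c1"
  'b' x 1 => "b1"
  'a' x 1 => "a1"
Compressed: "c2a2b1a1c1b1a1"
Compressed length: 14

14


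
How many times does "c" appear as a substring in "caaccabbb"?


Searching for "c" in "caaccabbb"
Scanning each position:
  Position 0: "c" => MATCH
  Position 1: "a" => no
  Position 2: "a" => no
  Position 3: "c" => MATCH
  Position 4: "c" => MATCH
  Position 5: "a" => no
  Position 6: "b" => no
  Position 7: "b" => no
  Position 8: "b" => no
Total occurrences: 3

3


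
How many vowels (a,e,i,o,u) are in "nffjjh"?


Input: nffjjh
Checking each character:
  'n' at position 0: consonant
  'f' at position 1: consonant
  'f' at position 2: consonant
  'j' at position 3: consonant
  'j' at position 4: consonant
  'h' at position 5: consonant
Total vowels: 0

0


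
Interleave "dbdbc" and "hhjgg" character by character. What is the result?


Interleaving "dbdbc" and "hhjgg":
  Position 0: 'd' from first, 'h' from second => "dh"
  Position 1: 'b' from first, 'h' from second => "bh"
  Position 2: 'd' from first, 'j' from second => "dj"
  Position 3: 'b' from first, 'g' from second => "bg"
  Position 4: 'c' from first, 'g' from second => "cg"
Result: dhbhdjbgcg

dhbhdjbgcg


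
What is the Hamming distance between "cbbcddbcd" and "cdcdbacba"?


Comparing "cbbcddbcd" and "cdcdbacba" position by position:
  Position 0: 'c' vs 'c' => same
  Position 1: 'b' vs 'd' => differ
  Position 2: 'b' vs 'c' => differ
  Position 3: 'c' vs 'd' => differ
  Position 4: 'd' vs 'b' => differ
  Position 5: 'd' vs 'a' => differ
  Position 6: 'b' vs 'c' => differ
  Position 7: 'c' vs 'b' => differ
  Position 8: 'd' vs 'a' => differ
Total differences (Hamming distance): 8

8


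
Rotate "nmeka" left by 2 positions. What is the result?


Input: "nmeka", rotate left by 2
First 2 characters: "nm"
Remaining characters: "eka"
Concatenate remaining + first: "eka" + "nm" = "ekanm"

ekanm


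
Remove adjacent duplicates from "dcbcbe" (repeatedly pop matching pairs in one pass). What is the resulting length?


Input: dcbcbe
Stack-based adjacent duplicate removal:
  Read 'd': push. Stack: d
  Read 'c': push. Stack: dc
  Read 'b': push. Stack: dcb
  Read 'c': push. Stack: dcbc
  Read 'b': push. Stack: dcbcb
  Read 'e': push. Stack: dcbcbe
Final stack: "dcbcbe" (length 6)

6


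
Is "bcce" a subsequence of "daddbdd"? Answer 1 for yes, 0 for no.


Check if "bcce" is a subsequence of "daddbdd"
Greedy scan:
  Position 0 ('d'): no match needed
  Position 1 ('a'): no match needed
  Position 2 ('d'): no match needed
  Position 3 ('d'): no match needed
  Position 4 ('b'): matches sub[0] = 'b'
  Position 5 ('d'): no match needed
  Position 6 ('d'): no match needed
Only matched 1/4 characters => not a subsequence

0


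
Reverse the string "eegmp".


Input: eegmp
Reading characters right to left:
  Position 4: 'p'
  Position 3: 'm'
  Position 2: 'g'
  Position 1: 'e'
  Position 0: 'e'
Reversed: pmgee

pmgee


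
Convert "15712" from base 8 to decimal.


Input: "15712" in base 8
Positional expansion:
  Digit '1' (value 1) x 8^4 = 4096
  Digit '5' (value 5) x 8^3 = 2560
  Digit '7' (value 7) x 8^2 = 448
  Digit '1' (value 1) x 8^1 = 8
  Digit '2' (value 2) x 8^0 = 2
Sum = 7114

7114


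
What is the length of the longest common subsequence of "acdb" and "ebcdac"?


LCS of "acdb" and "ebcdac"
DP table:
           e    b    c    d    a    c
      0    0    0    0    0    0    0
  a   0    0    0    0    0    1    1
  c   0    0    0    1    1    1    2
  d   0    0    0    1    2    2    2
  b   0    0    1    1    2    2    2
LCS length = dp[4][6] = 2

2


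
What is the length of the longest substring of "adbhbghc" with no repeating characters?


Input: "adbhbghc"
Sliding window (track last position of each char):
  Position 0 ('a'): window [0,0] length 1 -- new best
  Position 1 ('d'): window [0,1] length 2 -- new best
  Position 2 ('b'): window [0,2] length 3 -- new best
  Position 3 ('h'): window [0,3] length 4 -- new best
  Position 4 ('b'): repeat (last at 2), move window start to 3
  Position 4 ('b'): window [3,4] length 2
  Position 5 ('g'): window [3,5] length 3
  Position 6 ('h'): repeat (last at 3), move window start to 4
  Position 6 ('h'): window [4,6] length 3
  Position 7 ('c'): window [4,7] length 4
Longest substring with no repeats: "adbh" with length 4

4


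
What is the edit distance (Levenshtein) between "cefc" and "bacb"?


Computing edit distance: "cefc" -> "bacb"
DP table:
           b    a    c    b
      0    1    2    3    4
  c   1    1    2    2    3
  e   2    2    2    3    3
  f   3    3    3    3    4
  c   4    4    4    3    4
Edit distance = dp[4][4] = 4

4


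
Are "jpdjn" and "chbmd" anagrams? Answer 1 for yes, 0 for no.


Strings: "jpdjn", "chbmd"
Sorted first:  djjnp
Sorted second: bcdhm
Differ at position 0: 'd' vs 'b' => not anagrams

0


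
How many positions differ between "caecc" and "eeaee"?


Comparing "caecc" and "eeaee" position by position:
  Position 0: 'c' vs 'e' => DIFFER
  Position 1: 'a' vs 'e' => DIFFER
  Position 2: 'e' vs 'a' => DIFFER
  Position 3: 'c' vs 'e' => DIFFER
  Position 4: 'c' vs 'e' => DIFFER
Positions that differ: 5

5


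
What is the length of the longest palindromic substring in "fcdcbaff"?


Input: "fcdcbaff"
Checking substrings for palindromes:
  [1:4] "cdc" (len 3) => palindrome
  [6:8] "ff" (len 2) => palindrome
Longest palindromic substring: "cdc" with length 3

3


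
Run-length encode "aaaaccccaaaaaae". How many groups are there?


Input: aaaaccccaaaaaae
Scanning for consecutive runs:
  Group 1: 'a' x 4 (positions 0-3)
  Group 2: 'c' x 4 (positions 4-7)
  Group 3: 'a' x 6 (positions 8-13)
  Group 4: 'e' x 1 (positions 14-14)
Total groups: 4

4


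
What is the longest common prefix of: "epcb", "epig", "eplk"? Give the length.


Words: epcb, epig, eplk
  Position 0: all 'e' => match
  Position 1: all 'p' => match
  Position 2: ('c', 'i', 'l') => mismatch, stop
LCP = "ep" (length 2)

2


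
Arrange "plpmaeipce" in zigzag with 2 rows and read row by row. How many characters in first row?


Zigzag "plpmaeipce" into 2 rows:
Placing characters:
  'p' => row 0
  'l' => row 1
  'p' => row 0
  'm' => row 1
  'a' => row 0
  'e' => row 1
  'i' => row 0
  'p' => row 1
  'c' => row 0
  'e' => row 1
Rows:
  Row 0: "ppaic"
  Row 1: "lmepe"
First row length: 5

5


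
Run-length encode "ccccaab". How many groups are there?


Input: ccccaab
Scanning for consecutive runs:
  Group 1: 'c' x 4 (positions 0-3)
  Group 2: 'a' x 2 (positions 4-5)
  Group 3: 'b' x 1 (positions 6-6)
Total groups: 3

3


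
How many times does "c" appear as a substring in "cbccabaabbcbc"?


Searching for "c" in "cbccabaabbcbc"
Scanning each position:
  Position 0: "c" => MATCH
  Position 1: "b" => no
  Position 2: "c" => MATCH
  Position 3: "c" => MATCH
  Position 4: "a" => no
  Position 5: "b" => no
  Position 6: "a" => no
  Position 7: "a" => no
  Position 8: "b" => no
  Position 9: "b" => no
  Position 10: "c" => MATCH
  Position 11: "b" => no
  Position 12: "c" => MATCH
Total occurrences: 5

5


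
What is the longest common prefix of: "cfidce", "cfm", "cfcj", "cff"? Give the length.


Words: cfidce, cfm, cfcj, cff
  Position 0: all 'c' => match
  Position 1: all 'f' => match
  Position 2: ('i', 'm', 'c', 'f') => mismatch, stop
LCP = "cf" (length 2)

2


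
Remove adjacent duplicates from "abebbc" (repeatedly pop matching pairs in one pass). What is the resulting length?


Input: abebbc
Stack-based adjacent duplicate removal:
  Read 'a': push. Stack: a
  Read 'b': push. Stack: ab
  Read 'e': push. Stack: abe
  Read 'b': push. Stack: abeb
  Read 'b': matches stack top 'b' => pop. Stack: abe
  Read 'c': push. Stack: abec
Final stack: "abec" (length 4)

4


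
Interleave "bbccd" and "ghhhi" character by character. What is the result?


Interleaving "bbccd" and "ghhhi":
  Position 0: 'b' from first, 'g' from second => "bg"
  Position 1: 'b' from first, 'h' from second => "bh"
  Position 2: 'c' from first, 'h' from second => "ch"
  Position 3: 'c' from first, 'h' from second => "ch"
  Position 4: 'd' from first, 'i' from second => "di"
Result: bgbhchchdi

bgbhchchdi


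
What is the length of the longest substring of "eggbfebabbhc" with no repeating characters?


Input: "eggbfebabbhc"
Sliding window (track last position of each char):
  Position 0 ('e'): window [0,0] length 1 -- new best
  Position 1 ('g'): window [0,1] length 2 -- new best
  Position 2 ('g'): repeat (last at 1), move window start to 2
  Position 2 ('g'): window [2,2] length 1
  Position 3 ('b'): window [2,3] length 2
  Position 4 ('f'): window [2,4] length 3 -- new best
  Position 5 ('e'): window [2,5] length 4 -- new best
  Position 6 ('b'): repeat (last at 3), move window start to 4
  Position 6 ('b'): window [4,6] length 3
  Position 7 ('a'): window [4,7] length 4
  Position 8 ('b'): repeat (last at 6), move window start to 7
  Position 8 ('b'): window [7,8] length 2
  Position 9 ('b'): repeat (last at 8), move window start to 9
  Position 9 ('b'): window [9,9] length 1
  Position 10 ('h'): window [9,10] length 2
  Position 11 ('c'): window [9,11] length 3
Longest substring with no repeats: "gbfe" with length 4

4


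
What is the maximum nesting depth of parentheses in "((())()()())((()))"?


Input: "((())()()())((()))"
Tracking depth:
  Position 0 '(': depth becomes 1
  Position 1 '(': depth becomes 2
  Position 2 '(': depth becomes 3
  Position 3 ')': depth becomes 2
  Position 4 ')': depth becomes 1
  Position 5 '(': depth becomes 2
  Position 6 ')': depth becomes 1
  Position 7 '(': depth becomes 2
  Position 8 ')': depth becomes 1
  Position 9 '(': depth becomes 2
  Position 10 ')': depth becomes 1
  Position 11 ')': depth becomes 0
  Position 12 '(': depth becomes 1
  Position 13 '(': depth becomes 2
  Position 14 '(': depth becomes 3
  Position 15 ')': depth becomes 2
  Position 16 ')': depth becomes 1
  Position 17 ')': depth becomes 0
Maximum depth reached: 3

3


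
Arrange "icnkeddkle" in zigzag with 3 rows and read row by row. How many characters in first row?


Zigzag "icnkeddkle" into 3 rows:
Placing characters:
  'i' => row 0
  'c' => row 1
  'n' => row 2
  'k' => row 1
  'e' => row 0
  'd' => row 1
  'd' => row 2
  'k' => row 1
  'l' => row 0
  'e' => row 1
Rows:
  Row 0: "iel"
  Row 1: "ckdke"
  Row 2: "nd"
First row length: 3

3


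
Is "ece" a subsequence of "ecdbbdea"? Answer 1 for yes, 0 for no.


Check if "ece" is a subsequence of "ecdbbdea"
Greedy scan:
  Position 0 ('e'): matches sub[0] = 'e'
  Position 1 ('c'): matches sub[1] = 'c'
  Position 2 ('d'): no match needed
  Position 3 ('b'): no match needed
  Position 4 ('b'): no match needed
  Position 5 ('d'): no match needed
  Position 6 ('e'): matches sub[2] = 'e'
  Position 7 ('a'): no match needed
All 3 characters matched => is a subsequence

1


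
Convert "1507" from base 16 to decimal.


Input: "1507" in base 16
Positional expansion:
  Digit '1' (value 1) x 16^3 = 4096
  Digit '5' (value 5) x 16^2 = 1280
  Digit '0' (value 0) x 16^1 = 0
  Digit '7' (value 7) x 16^0 = 7
Sum = 5383

5383


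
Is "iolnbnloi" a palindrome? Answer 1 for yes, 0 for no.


Input: iolnbnloi
Reversed: iolnbnloi
  Compare pos 0 ('i') with pos 8 ('i'): match
  Compare pos 1 ('o') with pos 7 ('o'): match
  Compare pos 2 ('l') with pos 6 ('l'): match
  Compare pos 3 ('n') with pos 5 ('n'): match
Result: palindrome

1


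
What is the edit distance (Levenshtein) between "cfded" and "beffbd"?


Computing edit distance: "cfded" -> "beffbd"
DP table:
           b    e    f    f    b    d
      0    1    2    3    4    5    6
  c   1    1    2    3    4    5    6
  f   2    2    2    2    3    4    5
  d   3    3    3    3    3    4    4
  e   4    4    3    4    4    4    5
  d   5    5    4    4    5    5    4
Edit distance = dp[5][6] = 4

4


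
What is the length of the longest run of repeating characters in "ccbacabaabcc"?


Input: "ccbacabaabcc"
Scanning for longest run:
  Position 1 ('c'): continues run of 'c', length=2
  Position 2 ('b'): new char, reset run to 1
  Position 3 ('a'): new char, reset run to 1
  Position 4 ('c'): new char, reset run to 1
  Position 5 ('a'): new char, reset run to 1
  Position 6 ('b'): new char, reset run to 1
  Position 7 ('a'): new char, reset run to 1
  Position 8 ('a'): continues run of 'a', length=2
  Position 9 ('b'): new char, reset run to 1
  Position 10 ('c'): new char, reset run to 1
  Position 11 ('c'): continues run of 'c', length=2
Longest run: 'c' with length 2

2


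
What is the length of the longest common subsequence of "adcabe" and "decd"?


LCS of "adcabe" and "decd"
DP table:
           d    e    c    d
      0    0    0    0    0
  a   0    0    0    0    0
  d   0    1    1    1    1
  c   0    1    1    2    2
  a   0    1    1    2    2
  b   0    1    1    2    2
  e   0    1    2    2    2
LCS length = dp[6][4] = 2

2


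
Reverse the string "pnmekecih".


Input: pnmekecih
Reading characters right to left:
  Position 8: 'h'
  Position 7: 'i'
  Position 6: 'c'
  Position 5: 'e'
  Position 4: 'k'
  Position 3: 'e'
  Position 2: 'm'
  Position 1: 'n'
  Position 0: 'p'
Reversed: hicekemnp

hicekemnp


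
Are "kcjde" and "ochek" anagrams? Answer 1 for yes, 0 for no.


Strings: "kcjde", "ochek"
Sorted first:  cdejk
Sorted second: cehko
Differ at position 1: 'd' vs 'e' => not anagrams

0


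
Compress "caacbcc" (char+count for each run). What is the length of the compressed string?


Input: caacbcc
Runs:
  'c' x 1 => "c1"
  'a' x 2 => "a2"
  'c' x 1 => "c1"
  'b' x 1 => "b1"
  'c' x 2 => "c2"
Compressed: "c1a2c1b1c2"
Compressed length: 10

10


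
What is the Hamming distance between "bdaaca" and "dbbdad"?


Comparing "bdaaca" and "dbbdad" position by position:
  Position 0: 'b' vs 'd' => differ
  Position 1: 'd' vs 'b' => differ
  Position 2: 'a' vs 'b' => differ
  Position 3: 'a' vs 'd' => differ
  Position 4: 'c' vs 'a' => differ
  Position 5: 'a' vs 'd' => differ
Total differences (Hamming distance): 6

6


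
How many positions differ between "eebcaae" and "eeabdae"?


Comparing "eebcaae" and "eeabdae" position by position:
  Position 0: 'e' vs 'e' => same
  Position 1: 'e' vs 'e' => same
  Position 2: 'b' vs 'a' => DIFFER
  Position 3: 'c' vs 'b' => DIFFER
  Position 4: 'a' vs 'd' => DIFFER
  Position 5: 'a' vs 'a' => same
  Position 6: 'e' vs 'e' => same
Positions that differ: 3

3


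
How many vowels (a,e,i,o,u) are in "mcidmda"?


Input: mcidmda
Checking each character:
  'm' at position 0: consonant
  'c' at position 1: consonant
  'i' at position 2: vowel (running total: 1)
  'd' at position 3: consonant
  'm' at position 4: consonant
  'd' at position 5: consonant
  'a' at position 6: vowel (running total: 2)
Total vowels: 2

2


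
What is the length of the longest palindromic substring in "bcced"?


Input: "bcced"
Checking substrings for palindromes:
  [1:3] "cc" (len 2) => palindrome
Longest palindromic substring: "cc" with length 2

2


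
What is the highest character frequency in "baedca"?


Input: baedca
Character counts:
  'a': 2
  'b': 1
  'c': 1
  'd': 1
  'e': 1
Maximum frequency: 2

2


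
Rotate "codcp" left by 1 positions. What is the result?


Input: "codcp", rotate left by 1
First 1 characters: "c"
Remaining characters: "odcp"
Concatenate remaining + first: "odcp" + "c" = "odcpc"

odcpc


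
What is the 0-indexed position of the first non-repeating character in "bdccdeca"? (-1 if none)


Input: bdccdeca
Character frequencies:
  'a': 1
  'b': 1
  'c': 3
  'd': 2
  'e': 1
Scanning left to right for freq == 1:
  Position 0 ('b'): unique! => answer = 0

0


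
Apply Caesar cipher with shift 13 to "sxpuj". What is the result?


Caesar cipher: shift "sxpuj" by 13
  's' (pos 18) + 13 = pos 5 = 'f'
  'x' (pos 23) + 13 = pos 10 = 'k'
  'p' (pos 15) + 13 = pos 2 = 'c'
  'u' (pos 20) + 13 = pos 7 = 'h'
  'j' (pos 9) + 13 = pos 22 = 'w'
Result: fkchw

fkchw


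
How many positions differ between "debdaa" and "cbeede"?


Comparing "debdaa" and "cbeede" position by position:
  Position 0: 'd' vs 'c' => DIFFER
  Position 1: 'e' vs 'b' => DIFFER
  Position 2: 'b' vs 'e' => DIFFER
  Position 3: 'd' vs 'e' => DIFFER
  Position 4: 'a' vs 'd' => DIFFER
  Position 5: 'a' vs 'e' => DIFFER
Positions that differ: 6

6


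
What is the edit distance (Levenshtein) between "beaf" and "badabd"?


Computing edit distance: "beaf" -> "badabd"
DP table:
           b    a    d    a    b    d
      0    1    2    3    4    5    6
  b   1    0    1    2    3    4    5
  e   2    1    1    2    3    4    5
  a   3    2    1    2    2    3    4
  f   4    3    2    2    3    3    4
Edit distance = dp[4][6] = 4

4


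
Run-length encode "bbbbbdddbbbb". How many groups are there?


Input: bbbbbdddbbbb
Scanning for consecutive runs:
  Group 1: 'b' x 5 (positions 0-4)
  Group 2: 'd' x 3 (positions 5-7)
  Group 3: 'b' x 4 (positions 8-11)
Total groups: 3

3


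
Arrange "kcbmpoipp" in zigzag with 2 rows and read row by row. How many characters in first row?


Zigzag "kcbmpoipp" into 2 rows:
Placing characters:
  'k' => row 0
  'c' => row 1
  'b' => row 0
  'm' => row 1
  'p' => row 0
  'o' => row 1
  'i' => row 0
  'p' => row 1
  'p' => row 0
Rows:
  Row 0: "kbpip"
  Row 1: "cmop"
First row length: 5

5


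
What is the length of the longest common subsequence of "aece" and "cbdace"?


LCS of "aece" and "cbdace"
DP table:
           c    b    d    a    c    e
      0    0    0    0    0    0    0
  a   0    0    0    0    1    1    1
  e   0    0    0    0    1    1    2
  c   0    1    1    1    1    2    2
  e   0    1    1    1    1    2    3
LCS length = dp[4][6] = 3

3


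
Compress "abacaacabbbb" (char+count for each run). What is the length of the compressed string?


Input: abacaacabbbb
Runs:
  'a' x 1 => "a1"
  'b' x 1 => "b1"
  'a' x 1 => "a1"
  'c' x 1 => "c1"
  'a' x 2 => "a2"
  'c' x 1 => "c1"
  'a' x 1 => "a1"
  'b' x 4 => "b4"
Compressed: "a1b1a1c1a2c1a1b4"
Compressed length: 16

16


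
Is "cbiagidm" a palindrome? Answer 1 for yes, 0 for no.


Input: cbiagidm
Reversed: mdigaibc
  Compare pos 0 ('c') with pos 7 ('m'): MISMATCH
  Compare pos 1 ('b') with pos 6 ('d'): MISMATCH
  Compare pos 2 ('i') with pos 5 ('i'): match
  Compare pos 3 ('a') with pos 4 ('g'): MISMATCH
Result: not a palindrome

0


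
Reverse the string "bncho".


Input: bncho
Reading characters right to left:
  Position 4: 'o'
  Position 3: 'h'
  Position 2: 'c'
  Position 1: 'n'
  Position 0: 'b'
Reversed: ohcnb

ohcnb


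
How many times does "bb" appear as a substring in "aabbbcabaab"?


Searching for "bb" in "aabbbcabaab"
Scanning each position:
  Position 0: "aa" => no
  Position 1: "ab" => no
  Position 2: "bb" => MATCH
  Position 3: "bb" => MATCH
  Position 4: "bc" => no
  Position 5: "ca" => no
  Position 6: "ab" => no
  Position 7: "ba" => no
  Position 8: "aa" => no
  Position 9: "ab" => no
Total occurrences: 2

2


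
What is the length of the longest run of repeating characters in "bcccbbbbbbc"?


Input: "bcccbbbbbbc"
Scanning for longest run:
  Position 1 ('c'): new char, reset run to 1
  Position 2 ('c'): continues run of 'c', length=2
  Position 3 ('c'): continues run of 'c', length=3
  Position 4 ('b'): new char, reset run to 1
  Position 5 ('b'): continues run of 'b', length=2
  Position 6 ('b'): continues run of 'b', length=3
  Position 7 ('b'): continues run of 'b', length=4
  Position 8 ('b'): continues run of 'b', length=5
  Position 9 ('b'): continues run of 'b', length=6
  Position 10 ('c'): new char, reset run to 1
Longest run: 'b' with length 6

6


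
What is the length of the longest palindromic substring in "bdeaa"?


Input: "bdeaa"
Checking substrings for palindromes:
  [3:5] "aa" (len 2) => palindrome
Longest palindromic substring: "aa" with length 2

2


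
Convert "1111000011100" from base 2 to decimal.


Input: "1111000011100" in base 2
Positional expansion:
  Digit '1' (value 1) x 2^12 = 4096
  Digit '1' (value 1) x 2^11 = 2048
  Digit '1' (value 1) x 2^10 = 1024
  Digit '1' (value 1) x 2^9 = 512
  Digit '0' (value 0) x 2^8 = 0
  Digit '0' (value 0) x 2^7 = 0
  Digit '0' (value 0) x 2^6 = 0
  Digit '0' (value 0) x 2^5 = 0
  Digit '1' (value 1) x 2^4 = 16
  Digit '1' (value 1) x 2^3 = 8
  Digit '1' (value 1) x 2^2 = 4
  Digit '0' (value 0) x 2^1 = 0
  Digit '0' (value 0) x 2^0 = 0
Sum = 7708

7708


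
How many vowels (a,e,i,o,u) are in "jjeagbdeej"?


Input: jjeagbdeej
Checking each character:
  'j' at position 0: consonant
  'j' at position 1: consonant
  'e' at position 2: vowel (running total: 1)
  'a' at position 3: vowel (running total: 2)
  'g' at position 4: consonant
  'b' at position 5: consonant
  'd' at position 6: consonant
  'e' at position 7: vowel (running total: 3)
  'e' at position 8: vowel (running total: 4)
  'j' at position 9: consonant
Total vowels: 4

4


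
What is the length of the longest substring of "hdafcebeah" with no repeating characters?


Input: "hdafcebeah"
Sliding window (track last position of each char):
  Position 0 ('h'): window [0,0] length 1 -- new best
  Position 1 ('d'): window [0,1] length 2 -- new best
  Position 2 ('a'): window [0,2] length 3 -- new best
  Position 3 ('f'): window [0,3] length 4 -- new best
  Position 4 ('c'): window [0,4] length 5 -- new best
  Position 5 ('e'): window [0,5] length 6 -- new best
  Position 6 ('b'): window [0,6] length 7 -- new best
  Position 7 ('e'): repeat (last at 5), move window start to 6
  Position 7 ('e'): window [6,7] length 2
  Position 8 ('a'): window [6,8] length 3
  Position 9 ('h'): window [6,9] length 4
Longest substring with no repeats: "hdafceb" with length 7

7


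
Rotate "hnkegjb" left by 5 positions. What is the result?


Input: "hnkegjb", rotate left by 5
First 5 characters: "hnkeg"
Remaining characters: "jb"
Concatenate remaining + first: "jb" + "hnkeg" = "jbhnkeg"

jbhnkeg


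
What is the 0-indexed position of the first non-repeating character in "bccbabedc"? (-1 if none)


Input: bccbabedc
Character frequencies:
  'a': 1
  'b': 3
  'c': 3
  'd': 1
  'e': 1
Scanning left to right for freq == 1:
  Position 0 ('b'): freq=3, skip
  Position 1 ('c'): freq=3, skip
  Position 2 ('c'): freq=3, skip
  Position 3 ('b'): freq=3, skip
  Position 4 ('a'): unique! => answer = 4

4


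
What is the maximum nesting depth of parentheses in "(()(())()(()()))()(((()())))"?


Input: "(()(())()(()()))()(((()())))"
Tracking depth:
  Position 0 '(': depth becomes 1
  Position 1 '(': depth becomes 2
  Position 2 ')': depth becomes 1
  Position 3 '(': depth becomes 2
  Position 4 '(': depth becomes 3
  Position 5 ')': depth becomes 2
  Position 6 ')': depth becomes 1
  Position 7 '(': depth becomes 2
  Position 8 ')': depth becomes 1
  Position 9 '(': depth becomes 2
  Position 10 '(': depth becomes 3
  Position 11 ')': depth becomes 2
  Position 12 '(': depth becomes 3
  Position 13 ')': depth becomes 2
  Position 14 ')': depth becomes 1
  Position 15 ')': depth becomes 0
  Position 16 '(': depth becomes 1
  Position 17 ')': depth becomes 0
  Position 18 '(': depth becomes 1
  Position 19 '(': depth becomes 2
  Position 20 '(': depth becomes 3
  Position 21 '(': depth becomes 4
  Position 22 ')': depth becomes 3
  Position 23 '(': depth becomes 4
  Position 24 ')': depth becomes 3
  Position 25 ')': depth becomes 2
  Position 26 ')': depth becomes 1
  Position 27 ')': depth becomes 0
Maximum depth reached: 4

4


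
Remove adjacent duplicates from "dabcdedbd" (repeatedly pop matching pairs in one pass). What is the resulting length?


Input: dabcdedbd
Stack-based adjacent duplicate removal:
  Read 'd': push. Stack: d
  Read 'a': push. Stack: da
  Read 'b': push. Stack: dab
  Read 'c': push. Stack: dabc
  Read 'd': push. Stack: dabcd
  Read 'e': push. Stack: dabcde
  Read 'd': push. Stack: dabcded
  Read 'b': push. Stack: dabcdedb
  Read 'd': push. Stack: dabcdedbd
Final stack: "dabcdedbd" (length 9)

9


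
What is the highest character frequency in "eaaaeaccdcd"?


Input: eaaaeaccdcd
Character counts:
  'a': 4
  'c': 3
  'd': 2
  'e': 2
Maximum frequency: 4

4


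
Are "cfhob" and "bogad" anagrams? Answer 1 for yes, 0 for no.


Strings: "cfhob", "bogad"
Sorted first:  bcfho
Sorted second: abdgo
Differ at position 0: 'b' vs 'a' => not anagrams

0


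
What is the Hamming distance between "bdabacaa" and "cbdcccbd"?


Comparing "bdabacaa" and "cbdcccbd" position by position:
  Position 0: 'b' vs 'c' => differ
  Position 1: 'd' vs 'b' => differ
  Position 2: 'a' vs 'd' => differ
  Position 3: 'b' vs 'c' => differ
  Position 4: 'a' vs 'c' => differ
  Position 5: 'c' vs 'c' => same
  Position 6: 'a' vs 'b' => differ
  Position 7: 'a' vs 'd' => differ
Total differences (Hamming distance): 7

7


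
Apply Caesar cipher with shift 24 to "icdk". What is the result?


Caesar cipher: shift "icdk" by 24
  'i' (pos 8) + 24 = pos 6 = 'g'
  'c' (pos 2) + 24 = pos 0 = 'a'
  'd' (pos 3) + 24 = pos 1 = 'b'
  'k' (pos 10) + 24 = pos 8 = 'i'
Result: gabi

gabi


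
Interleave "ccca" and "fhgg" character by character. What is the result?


Interleaving "ccca" and "fhgg":
  Position 0: 'c' from first, 'f' from second => "cf"
  Position 1: 'c' from first, 'h' from second => "ch"
  Position 2: 'c' from first, 'g' from second => "cg"
  Position 3: 'a' from first, 'g' from second => "ag"
Result: cfchcgag

cfchcgag


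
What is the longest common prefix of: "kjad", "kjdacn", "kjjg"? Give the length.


Words: kjad, kjdacn, kjjg
  Position 0: all 'k' => match
  Position 1: all 'j' => match
  Position 2: ('a', 'd', 'j') => mismatch, stop
LCP = "kj" (length 2)

2


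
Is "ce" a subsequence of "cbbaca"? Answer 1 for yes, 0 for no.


Check if "ce" is a subsequence of "cbbaca"
Greedy scan:
  Position 0 ('c'): matches sub[0] = 'c'
  Position 1 ('b'): no match needed
  Position 2 ('b'): no match needed
  Position 3 ('a'): no match needed
  Position 4 ('c'): no match needed
  Position 5 ('a'): no match needed
Only matched 1/2 characters => not a subsequence

0


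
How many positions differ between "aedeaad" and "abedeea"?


Comparing "aedeaad" and "abedeea" position by position:
  Position 0: 'a' vs 'a' => same
  Position 1: 'e' vs 'b' => DIFFER
  Position 2: 'd' vs 'e' => DIFFER
  Position 3: 'e' vs 'd' => DIFFER
  Position 4: 'a' vs 'e' => DIFFER
  Position 5: 'a' vs 'e' => DIFFER
  Position 6: 'd' vs 'a' => DIFFER
Positions that differ: 6

6
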